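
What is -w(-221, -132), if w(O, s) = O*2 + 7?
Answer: 435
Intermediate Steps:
w(O, s) = 7 + 2*O (w(O, s) = 2*O + 7 = 7 + 2*O)
-w(-221, -132) = -(7 + 2*(-221)) = -(7 - 442) = -1*(-435) = 435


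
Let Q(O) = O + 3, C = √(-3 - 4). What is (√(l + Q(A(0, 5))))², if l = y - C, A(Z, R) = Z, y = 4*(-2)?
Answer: -5 - I*√7 ≈ -5.0 - 2.6458*I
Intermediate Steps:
y = -8
C = I*√7 (C = √(-7) = I*√7 ≈ 2.6458*I)
Q(O) = 3 + O
l = -8 - I*√7 ≈ -8.0 - 2.6458*I
(√(l + Q(A(0, 5))))² = (√((-8 - I*√7) + (3 + 0)))² = (√((-8 - I*√7) + 3))² = (√(-5 - I*√7))² = -5 - I*√7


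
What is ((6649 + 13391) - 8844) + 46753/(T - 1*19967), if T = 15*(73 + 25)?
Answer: 207045659/18497 ≈ 11193.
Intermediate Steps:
T = 1470 (T = 15*98 = 1470)
((6649 + 13391) - 8844) + 46753/(T - 1*19967) = ((6649 + 13391) - 8844) + 46753/(1470 - 1*19967) = (20040 - 8844) + 46753/(1470 - 19967) = 11196 + 46753/(-18497) = 11196 + 46753*(-1/18497) = 11196 - 46753/18497 = 207045659/18497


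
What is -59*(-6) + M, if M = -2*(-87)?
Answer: 528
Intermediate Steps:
M = 174
-59*(-6) + M = -59*(-6) + 174 = 354 + 174 = 528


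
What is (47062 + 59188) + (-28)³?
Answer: 84298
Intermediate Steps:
(47062 + 59188) + (-28)³ = 106250 - 21952 = 84298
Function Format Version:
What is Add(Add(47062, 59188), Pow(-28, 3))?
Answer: 84298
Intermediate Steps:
Add(Add(47062, 59188), Pow(-28, 3)) = Add(106250, -21952) = 84298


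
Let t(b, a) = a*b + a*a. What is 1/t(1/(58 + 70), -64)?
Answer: 2/8191 ≈ 0.00024417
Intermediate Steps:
t(b, a) = a² + a*b (t(b, a) = a*b + a² = a² + a*b)
1/t(1/(58 + 70), -64) = 1/(-64*(-64 + 1/(58 + 70))) = 1/(-64*(-64 + 1/128)) = 1/(-64*(-8191/128)) = 1/(8191/2) = 2/8191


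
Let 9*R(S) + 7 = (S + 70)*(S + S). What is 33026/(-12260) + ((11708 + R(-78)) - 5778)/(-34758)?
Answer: -1375098779/479399715 ≈ -2.8684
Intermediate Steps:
R(S) = -7/9 + 2*S*(70 + S)/9 (R(S) = -7/9 + ((S + 70)*(S + S))/9 = -7/9 + ((70 + S)*(2*S))/9 = -7/9 + (2*S*(70 + S))/9 = -7/9 + 2*S*(70 + S)/9)
33026/(-12260) + ((11708 + R(-78)) - 5778)/(-34758) = 33026/(-12260) + ((11708 + (-7/9 + (2/9)*(-78)² + (140/9)*(-78))) - 5778)/(-34758) = 33026*(-1/12260) + ((11708 + (-7/9 + (2/9)*6084 - 3640/3)) - 5778)*(-1/34758) = -16513/6130 + ((11708 + (-7/9 + 1352 - 3640/3)) - 5778)*(-1/34758) = -16513/6130 + ((11708 + 1241/9) - 5778)*(-1/34758) = -16513/6130 + (106613/9 - 5778)*(-1/34758) = -16513/6130 + (54611/9)*(-1/34758) = -16513/6130 - 54611/312822 = -1375098779/479399715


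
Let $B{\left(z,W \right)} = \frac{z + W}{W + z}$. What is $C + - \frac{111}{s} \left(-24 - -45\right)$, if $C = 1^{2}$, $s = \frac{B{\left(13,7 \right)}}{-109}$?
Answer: $254080$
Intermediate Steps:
$B{\left(z,W \right)} = 1$ ($B{\left(z,W \right)} = \frac{W + z}{W + z} = 1$)
$s = - \frac{1}{109}$ ($s = 1 \frac{1}{-109} = 1 \left(- \frac{1}{109}\right) = - \frac{1}{109} \approx -0.0091743$)
$C = 1$
$C + - \frac{111}{s} \left(-24 - -45\right) = 1 + - \frac{111}{- \frac{1}{109}} \left(-24 - -45\right) = 1 + \left(-111\right) \left(-109\right) \left(-24 + 45\right) = 1 + 12099 \cdot 21 = 1 + 254079 = 254080$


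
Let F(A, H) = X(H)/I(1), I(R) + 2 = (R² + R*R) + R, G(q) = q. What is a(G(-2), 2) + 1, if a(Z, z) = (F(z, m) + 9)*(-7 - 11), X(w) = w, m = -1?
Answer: -143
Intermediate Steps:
I(R) = -2 + R + 2*R² (I(R) = -2 + ((R² + R*R) + R) = -2 + ((R² + R²) + R) = -2 + (2*R² + R) = -2 + (R + 2*R²) = -2 + R + 2*R²)
F(A, H) = H (F(A, H) = H/(-2 + 1 + 2*1²) = H/(-2 + 1 + 2*1) = H/(-2 + 1 + 2) = H/1 = H*1 = H)
a(Z, z) = -144 (a(Z, z) = (-1 + 9)*(-7 - 11) = 8*(-18) = -144)
a(G(-2), 2) + 1 = -144 + 1 = -143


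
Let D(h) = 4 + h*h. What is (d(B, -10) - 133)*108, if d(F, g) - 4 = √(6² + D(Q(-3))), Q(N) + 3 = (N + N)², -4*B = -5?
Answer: -13932 + 108*√1129 ≈ -10303.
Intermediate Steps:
B = 5/4 (B = -¼*(-5) = 5/4 ≈ 1.2500)
Q(N) = -3 + 4*N² (Q(N) = -3 + (N + N)² = -3 + (2*N)² = -3 + 4*N²)
D(h) = 4 + h²
d(F, g) = 4 + √1129 (d(F, g) = 4 + √(6² + (4 + (-3 + 4*(-3)²)²)) = 4 + √(36 + (4 + (-3 + 4*9)²)) = 4 + √(36 + (4 + (-3 + 36)²)) = 4 + √(36 + (4 + 33²)) = 4 + √(36 + (4 + 1089)) = 4 + √(36 + 1093) = 4 + √1129)
(d(B, -10) - 133)*108 = ((4 + √1129) - 133)*108 = (-129 + √1129)*108 = -13932 + 108*√1129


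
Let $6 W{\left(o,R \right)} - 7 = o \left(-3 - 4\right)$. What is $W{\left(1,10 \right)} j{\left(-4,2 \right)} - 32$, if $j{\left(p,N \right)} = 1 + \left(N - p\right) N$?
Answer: $-32$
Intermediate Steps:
$j{\left(p,N \right)} = 1 + N \left(N - p\right)$
$W{\left(o,R \right)} = \frac{7}{6} - \frac{7 o}{6}$ ($W{\left(o,R \right)} = \frac{7}{6} + \frac{o \left(-3 - 4\right)}{6} = \frac{7}{6} + \frac{o \left(-7\right)}{6} = \frac{7}{6} + \frac{\left(-7\right) o}{6} = \frac{7}{6} - \frac{7 o}{6}$)
$W{\left(1,10 \right)} j{\left(-4,2 \right)} - 32 = \left(\frac{7}{6} - \frac{7}{6}\right) \left(1 + 2^{2} - 2 \left(-4\right)\right) - 32 = \left(\frac{7}{6} - \frac{7}{6}\right) \left(1 + 4 + 8\right) - 32 = 0 \cdot 13 - 32 = 0 - 32 = -32$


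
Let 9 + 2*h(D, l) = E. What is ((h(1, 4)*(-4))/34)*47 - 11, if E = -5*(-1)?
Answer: 1/17 ≈ 0.058824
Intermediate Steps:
E = 5
h(D, l) = -2 (h(D, l) = -9/2 + (½)*5 = -9/2 + 5/2 = -2)
((h(1, 4)*(-4))/34)*47 - 11 = (-2*(-4)/34)*47 - 11 = (8*(1/34))*47 - 11 = (4/17)*47 - 11 = 188/17 - 11 = 1/17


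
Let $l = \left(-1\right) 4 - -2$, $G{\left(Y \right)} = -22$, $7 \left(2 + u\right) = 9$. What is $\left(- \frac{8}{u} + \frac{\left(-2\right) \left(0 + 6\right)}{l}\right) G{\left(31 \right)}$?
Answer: $- \frac{1892}{5} \approx -378.4$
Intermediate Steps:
$u = - \frac{5}{7}$ ($u = -2 + \frac{1}{7} \cdot 9 = -2 + \frac{9}{7} = - \frac{5}{7} \approx -0.71429$)
$l = -2$ ($l = -4 + 2 = -2$)
$\left(- \frac{8}{u} + \frac{\left(-2\right) \left(0 + 6\right)}{l}\right) G{\left(31 \right)} = \left(- \frac{8}{- \frac{5}{7}} + \frac{\left(-2\right) \left(0 + 6\right)}{-2}\right) \left(-22\right) = \left(\left(-8\right) \left(- \frac{7}{5}\right) + \left(-2\right) 6 \left(- \frac{1}{2}\right)\right) \left(-22\right) = \left(\frac{56}{5} - -6\right) \left(-22\right) = \left(\frac{56}{5} + 6\right) \left(-22\right) = \frac{86}{5} \left(-22\right) = - \frac{1892}{5}$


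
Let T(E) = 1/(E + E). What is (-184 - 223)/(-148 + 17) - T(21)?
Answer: 16963/5502 ≈ 3.0831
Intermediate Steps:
T(E) = 1/(2*E)
(-184 - 223)/(-148 + 17) - T(21) = (-184 - 223)/(-148 + 17) - 1/(2*21) = -407/(-131) - 1/(2*21) = -407*(-1/131) - 1*1/42 = 407/131 - 1/42 = 16963/5502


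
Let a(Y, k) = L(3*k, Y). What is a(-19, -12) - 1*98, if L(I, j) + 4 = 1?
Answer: -101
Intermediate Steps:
L(I, j) = -3 (L(I, j) = -4 + 1 = -3)
a(Y, k) = -3
a(-19, -12) - 1*98 = -3 - 1*98 = -3 - 98 = -101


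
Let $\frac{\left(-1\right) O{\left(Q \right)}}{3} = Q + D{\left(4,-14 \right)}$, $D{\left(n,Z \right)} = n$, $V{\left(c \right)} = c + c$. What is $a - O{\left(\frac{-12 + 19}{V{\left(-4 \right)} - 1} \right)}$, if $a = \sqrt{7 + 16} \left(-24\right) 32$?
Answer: $\frac{29}{3} - 768 \sqrt{23} \approx -3673.5$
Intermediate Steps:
$V{\left(c \right)} = 2 c$
$a = - 768 \sqrt{23}$ ($a = \sqrt{23} \left(-24\right) 32 = - 24 \sqrt{23} \cdot 32 = - 768 \sqrt{23} \approx -3683.2$)
$O{\left(Q \right)} = -12 - 3 Q$ ($O{\left(Q \right)} = - 3 \left(Q + 4\right) = - 3 \left(4 + Q\right) = -12 - 3 Q$)
$a - O{\left(\frac{-12 + 19}{V{\left(-4 \right)} - 1} \right)} = - 768 \sqrt{23} - \left(-12 - 3 \frac{-12 + 19}{2 \left(-4\right) - 1}\right) = - 768 \sqrt{23} - \left(-12 - 3 \frac{7}{-8 - 1}\right) = - 768 \sqrt{23} - \left(-12 - 3 \frac{7}{-9}\right) = - 768 \sqrt{23} - \left(-12 - 3 \cdot 7 \left(- \frac{1}{9}\right)\right) = - 768 \sqrt{23} - \left(-12 - - \frac{7}{3}\right) = - 768 \sqrt{23} - \left(-12 + \frac{7}{3}\right) = - 768 \sqrt{23} - - \frac{29}{3} = - 768 \sqrt{23} + \frac{29}{3} = \frac{29}{3} - 768 \sqrt{23}$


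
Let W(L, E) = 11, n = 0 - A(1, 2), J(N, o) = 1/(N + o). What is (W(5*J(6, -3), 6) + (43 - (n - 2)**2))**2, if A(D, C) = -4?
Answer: 2500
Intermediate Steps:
n = 4 (n = 0 - 1*(-4) = 0 + 4 = 4)
(W(5*J(6, -3), 6) + (43 - (n - 2)**2))**2 = (11 + (43 - (4 - 2)**2))**2 = (11 + (43 - 1*2**2))**2 = (11 + (43 - 1*4))**2 = (11 + (43 - 4))**2 = (11 + 39)**2 = 50**2 = 2500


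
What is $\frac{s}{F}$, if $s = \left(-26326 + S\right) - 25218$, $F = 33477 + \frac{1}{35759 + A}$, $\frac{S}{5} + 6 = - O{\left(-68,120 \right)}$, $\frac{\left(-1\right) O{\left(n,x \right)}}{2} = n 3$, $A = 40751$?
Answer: $- \frac{4102007140}{2561325271} \approx -1.6015$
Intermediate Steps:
$O{\left(n,x \right)} = - 6 n$ ($O{\left(n,x \right)} = - 2 n 3 = - 2 \cdot 3 n = - 6 n$)
$S = -2070$ ($S = -30 + 5 \left(- \left(-6\right) \left(-68\right)\right) = -30 + 5 \left(\left(-1\right) 408\right) = -30 + 5 \left(-408\right) = -30 - 2040 = -2070$)
$F = \frac{2561325271}{76510}$ ($F = 33477 + \frac{1}{35759 + 40751} = 33477 + \frac{1}{76510} = \frac{2561325271}{76510} \approx 33477.0$)
$s = -53614$ ($s = \left(-26326 - 2070\right) - 25218 = -28396 - 25218 = -53614$)
$\frac{s}{F} = - \frac{53614}{\frac{2561325271}{76510}} = \left(-53614\right) \frac{76510}{2561325271} = - \frac{4102007140}{2561325271}$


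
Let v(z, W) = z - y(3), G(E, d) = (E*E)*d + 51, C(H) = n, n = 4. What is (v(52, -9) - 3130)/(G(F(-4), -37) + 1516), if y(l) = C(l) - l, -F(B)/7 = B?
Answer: 3079/27441 ≈ 0.11220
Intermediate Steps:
C(H) = 4
F(B) = -7*B
y(l) = 4 - l
G(E, d) = 51 + d*E² (G(E, d) = E²*d + 51 = d*E² + 51 = 51 + d*E²)
v(z, W) = -1 + z (v(z, W) = z - (4 - 1*3) = z - (4 - 3) = z - 1*1 = z - 1 = -1 + z)
(v(52, -9) - 3130)/(G(F(-4), -37) + 1516) = ((-1 + 52) - 3130)/((51 - 37*(-7*(-4))²) + 1516) = (51 - 3130)/((51 - 37*28²) + 1516) = -3079/((51 - 37*784) + 1516) = -3079/((51 - 29008) + 1516) = -3079/(-28957 + 1516) = -3079/(-27441) = -3079*(-1/27441) = 3079/27441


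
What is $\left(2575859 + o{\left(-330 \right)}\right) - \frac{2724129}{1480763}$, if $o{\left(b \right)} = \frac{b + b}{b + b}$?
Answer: $\frac{3814235457051}{1480763} \approx 2.5759 \cdot 10^{6}$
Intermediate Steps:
$o{\left(b \right)} = 1$ ($o{\left(b \right)} = \frac{2 b}{2 b} = 2 b \frac{1}{2 b} = 1$)
$\left(2575859 + o{\left(-330 \right)}\right) - \frac{2724129}{1480763} = \left(2575859 + 1\right) - \frac{2724129}{1480763} = 2575860 - \frac{2724129}{1480763} = \frac{3814235457051}{1480763}$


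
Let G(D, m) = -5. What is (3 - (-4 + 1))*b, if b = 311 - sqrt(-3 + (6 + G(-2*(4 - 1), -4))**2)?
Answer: 1866 - 6*I*sqrt(2) ≈ 1866.0 - 8.4853*I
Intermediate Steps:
b = 311 - I*sqrt(2) (b = 311 - sqrt(-3 + (6 - 5)**2) = 311 - sqrt(-3 + 1**2) = 311 - sqrt(-3 + 1) = 311 - sqrt(-2) = 311 - I*sqrt(2) ≈ 311.0 - 1.4142*I)
(3 - (-4 + 1))*b = (3 - (-4 + 1))*(311 - I*sqrt(2)) = (3 - 1*(-3))*(311 - I*sqrt(2)) = (3 + 3)*(311 - I*sqrt(2)) = 6*(311 - I*sqrt(2)) = 1866 - 6*I*sqrt(2)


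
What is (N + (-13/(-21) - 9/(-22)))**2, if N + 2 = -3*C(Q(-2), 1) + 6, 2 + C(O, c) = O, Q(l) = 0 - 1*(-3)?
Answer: 877969/213444 ≈ 4.1133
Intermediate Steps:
Q(l) = 3 (Q(l) = 0 + 3 = 3)
C(O, c) = -2 + O
N = 1 (N = -2 + (-3*(-2 + 3) + 6) = -2 + (-3*1 + 6) = -2 + (-3 + 6) = -2 + 3 = 1)
(N + (-13/(-21) - 9/(-22)))**2 = (1 + (-13/(-21) - 9/(-22)))**2 = (1 + (-13*(-1/21) - 9*(-1/22)))**2 = (1 + (13/21 + 9/22))**2 = (1 + 475/462)**2 = (937/462)**2 = 877969/213444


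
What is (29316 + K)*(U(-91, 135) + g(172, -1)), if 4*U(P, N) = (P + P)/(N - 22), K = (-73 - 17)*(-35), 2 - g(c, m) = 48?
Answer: -170235471/113 ≈ -1.5065e+6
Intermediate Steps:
g(c, m) = -46 (g(c, m) = 2 - 1*48 = 2 - 48 = -46)
K = 3150 (K = -90*(-35) = 3150)
U(P, N) = P/(2*(-22 + N)) (U(P, N) = ((P + P)/(N - 22))/4 = ((2*P)/(-22 + N))/4 = (2*P/(-22 + N))/4 = P/(2*(-22 + N)))
(29316 + K)*(U(-91, 135) + g(172, -1)) = (29316 + 3150)*((½)*(-91)/(-22 + 135) - 46) = 32466*((½)*(-91)/113 - 46) = 32466*((½)*(-91)*(1/113) - 46) = 32466*(-91/226 - 46) = 32466*(-10487/226) = -170235471/113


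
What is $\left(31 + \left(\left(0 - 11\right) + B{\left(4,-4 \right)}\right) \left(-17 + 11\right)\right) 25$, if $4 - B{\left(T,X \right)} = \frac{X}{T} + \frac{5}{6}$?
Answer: $1800$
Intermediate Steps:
$B{\left(T,X \right)} = \frac{19}{6} - \frac{X}{T}$ ($B{\left(T,X \right)} = 4 - \left(\frac{X}{T} + \frac{5}{6}\right) = 4 - \left(\frac{5}{6} + \frac{X}{T}\right) = \frac{19}{6} - \frac{X}{T}$)
$\left(31 + \left(\left(0 - 11\right) + B{\left(4,-4 \right)}\right) \left(-17 + 11\right)\right) 25 = \left(31 + \left(\left(0 - 11\right) + \left(\frac{19}{6} - - \frac{4}{4}\right)\right) \left(-17 + 11\right)\right) 25 = \left(31 + \left(\left(0 - 11\right) + \left(\frac{19}{6} - \left(-4\right) \frac{1}{4}\right)\right) \left(-6\right)\right) 25 = \left(31 + \left(-11 + \left(\frac{19}{6} + 1\right)\right) \left(-6\right)\right) 25 = \left(31 + \left(-11 + \frac{25}{6}\right) \left(-6\right)\right) 25 = \left(31 - -41\right) 25 = \left(31 + 41\right) 25 = 72 \cdot 25 = 1800$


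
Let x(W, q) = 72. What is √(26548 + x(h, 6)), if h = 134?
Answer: 22*√55 ≈ 163.16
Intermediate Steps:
√(26548 + x(h, 6)) = √(26548 + 72) = √26620 = 22*√55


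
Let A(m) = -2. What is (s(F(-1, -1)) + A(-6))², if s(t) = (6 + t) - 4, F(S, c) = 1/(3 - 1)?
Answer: ¼ ≈ 0.25000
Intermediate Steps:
F(S, c) = ½ (F(S, c) = 1/2 = ½)
s(t) = 2 + t
(s(F(-1, -1)) + A(-6))² = ((2 + ½) - 2)² = (5/2 - 2)² = (½)² = ¼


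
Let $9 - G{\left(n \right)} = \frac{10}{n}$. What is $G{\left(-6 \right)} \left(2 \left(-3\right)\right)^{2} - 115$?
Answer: $269$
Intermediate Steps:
$G{\left(n \right)} = 9 - \frac{10}{n}$
$G{\left(-6 \right)} \left(2 \left(-3\right)\right)^{2} - 115 = \left(9 - \frac{10}{-6}\right) \left(2 \left(-3\right)\right)^{2} - 115 = \left(9 - - \frac{5}{3}\right) \left(-6\right)^{2} - 115 = \left(9 + \frac{5}{3}\right) 36 - 115 = \frac{32}{3} \cdot 36 - 115 = 384 - 115 = 269$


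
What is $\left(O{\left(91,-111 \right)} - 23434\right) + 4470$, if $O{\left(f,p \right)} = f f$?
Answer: $-10683$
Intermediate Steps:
$O{\left(f,p \right)} = f^{2}$
$\left(O{\left(91,-111 \right)} - 23434\right) + 4470 = \left(91^{2} - 23434\right) + 4470 = \left(8281 - 23434\right) + 4470 = -15153 + 4470 = -10683$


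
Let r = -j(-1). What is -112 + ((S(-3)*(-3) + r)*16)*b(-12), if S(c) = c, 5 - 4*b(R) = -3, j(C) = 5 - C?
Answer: -16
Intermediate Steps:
b(R) = 2 (b(R) = 5/4 - 1/4*(-3) = 5/4 + 3/4 = 2)
r = -6 (r = -(5 - 1*(-1)) = -(5 + 1) = -1*6 = -6)
-112 + ((S(-3)*(-3) + r)*16)*b(-12) = -112 + ((-3*(-3) - 6)*16)*2 = -112 + ((9 - 6)*16)*2 = -112 + (3*16)*2 = -112 + 48*2 = -112 + 96 = -16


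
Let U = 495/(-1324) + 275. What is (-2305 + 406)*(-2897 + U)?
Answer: 6593371677/1324 ≈ 4.9799e+6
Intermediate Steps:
U = 363605/1324 (U = 495*(-1/1324) + 275 = -495/1324 + 275 = 363605/1324 ≈ 274.63)
(-2305 + 406)*(-2897 + U) = (-2305 + 406)*(-2897 + 363605/1324) = -1899*(-3472023/1324) = 6593371677/1324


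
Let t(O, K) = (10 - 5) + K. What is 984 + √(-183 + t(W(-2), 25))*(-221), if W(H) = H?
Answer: 984 - 663*I*√17 ≈ 984.0 - 2733.6*I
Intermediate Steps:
t(O, K) = 5 + K
984 + √(-183 + t(W(-2), 25))*(-221) = 984 + √(-183 + (5 + 25))*(-221) = 984 + √(-183 + 30)*(-221) = 984 + √(-153)*(-221) = 984 + (3*I*√17)*(-221) = 984 - 663*I*√17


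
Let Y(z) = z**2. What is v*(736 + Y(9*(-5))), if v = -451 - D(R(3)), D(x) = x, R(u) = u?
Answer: -1253494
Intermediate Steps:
v = -454 (v = -451 - 1*3 = -451 - 3 = -454)
v*(736 + Y(9*(-5))) = -454*(736 + (9*(-5))**2) = -454*(736 + (-45)**2) = -454*(736 + 2025) = -454*2761 = -1253494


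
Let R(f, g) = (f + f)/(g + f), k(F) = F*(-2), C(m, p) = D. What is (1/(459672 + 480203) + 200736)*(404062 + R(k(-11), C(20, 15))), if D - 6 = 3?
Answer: 2363233270791093966/29136125 ≈ 8.1110e+10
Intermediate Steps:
D = 9 (D = 6 + 3 = 9)
C(m, p) = 9
k(F) = -2*F
R(f, g) = 2*f/(f + g) (R(f, g) = (2*f)/(f + g) = 2*f/(f + g))
(1/(459672 + 480203) + 200736)*(404062 + R(k(-11), C(20, 15))) = (1/(459672 + 480203) + 200736)*(404062 + 2*(-2*(-11))/(-2*(-11) + 9)) = (1/939875 + 200736)*(404062 + 2*22/(22 + 9)) = (1/939875 + 200736)*(404062 + 2*22/31) = 188666748001*(404062 + 2*22*(1/31))/939875 = 188666748001*(404062 + 44/31)/939875 = (188666748001/939875)*(12525966/31) = 2363233270791093966/29136125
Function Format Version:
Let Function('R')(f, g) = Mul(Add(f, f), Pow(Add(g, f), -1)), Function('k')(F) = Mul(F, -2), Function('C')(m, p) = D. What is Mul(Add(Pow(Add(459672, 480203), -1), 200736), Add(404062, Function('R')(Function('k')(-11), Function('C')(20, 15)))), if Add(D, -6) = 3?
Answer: Rational(2363233270791093966, 29136125) ≈ 8.1110e+10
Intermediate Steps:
D = 9 (D = Add(6, 3) = 9)
Function('C')(m, p) = 9
Function('k')(F) = Mul(-2, F)
Function('R')(f, g) = Mul(2, f, Pow(Add(f, g), -1)) (Function('R')(f, g) = Mul(Mul(2, f), Pow(Add(f, g), -1)) = Mul(2, f, Pow(Add(f, g), -1)))
Mul(Add(Pow(Add(459672, 480203), -1), 200736), Add(404062, Function('R')(Function('k')(-11), Function('C')(20, 15)))) = Mul(Add(Pow(Add(459672, 480203), -1), 200736), Add(404062, Mul(2, Mul(-2, -11), Pow(Add(Mul(-2, -11), 9), -1)))) = Mul(Add(Pow(939875, -1), 200736), Add(404062, Mul(2, 22, Pow(Add(22, 9), -1)))) = Mul(Add(Rational(1, 939875), 200736), Add(404062, Mul(2, 22, Pow(31, -1)))) = Mul(Rational(188666748001, 939875), Add(404062, Mul(2, 22, Rational(1, 31)))) = Mul(Rational(188666748001, 939875), Add(404062, Rational(44, 31))) = Mul(Rational(188666748001, 939875), Rational(12525966, 31)) = Rational(2363233270791093966, 29136125)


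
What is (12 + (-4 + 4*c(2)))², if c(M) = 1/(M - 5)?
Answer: 400/9 ≈ 44.444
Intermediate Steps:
c(M) = 1/(-5 + M)
(12 + (-4 + 4*c(2)))² = (12 + (-4 + 4/(-5 + 2)))² = (12 + (-4 + 4/(-3)))² = (12 + (-4 + 4*(-⅓)))² = (12 + (-4 - 4/3))² = (12 - 16/3)² = (20/3)² = 400/9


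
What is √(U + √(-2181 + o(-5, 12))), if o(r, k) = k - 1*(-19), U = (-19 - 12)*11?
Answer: √(-341 + 5*I*√86) ≈ 1.2526 + 18.509*I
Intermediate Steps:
U = -341 (U = -31*11 = -341)
o(r, k) = 19 + k (o(r, k) = k + 19 = 19 + k)
√(U + √(-2181 + o(-5, 12))) = √(-341 + √(-2181 + (19 + 12))) = √(-341 + √(-2181 + 31)) = √(-341 + √(-2150)) = √(-341 + 5*I*√86)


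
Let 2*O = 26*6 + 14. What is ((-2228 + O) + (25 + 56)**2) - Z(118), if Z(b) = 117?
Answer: 4301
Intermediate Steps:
O = 85 (O = (26*6 + 14)/2 = (156 + 14)/2 = (1/2)*170 = 85)
((-2228 + O) + (25 + 56)**2) - Z(118) = ((-2228 + 85) + (25 + 56)**2) - 1*117 = (-2143 + 81**2) - 117 = (-2143 + 6561) - 117 = 4418 - 117 = 4301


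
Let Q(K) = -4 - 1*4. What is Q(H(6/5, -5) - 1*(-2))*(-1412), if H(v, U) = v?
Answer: 11296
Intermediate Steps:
Q(K) = -8 (Q(K) = -4 - 4 = -8)
Q(H(6/5, -5) - 1*(-2))*(-1412) = -8*(-1412) = 11296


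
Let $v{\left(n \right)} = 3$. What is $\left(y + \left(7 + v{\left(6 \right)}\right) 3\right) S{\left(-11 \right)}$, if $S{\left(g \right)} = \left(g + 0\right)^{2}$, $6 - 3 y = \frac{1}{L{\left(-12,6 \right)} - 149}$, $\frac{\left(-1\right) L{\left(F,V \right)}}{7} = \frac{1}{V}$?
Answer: $\frac{3488914}{901} \approx 3872.3$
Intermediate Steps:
$L{\left(F,V \right)} = - \frac{7}{V}$
$y = \frac{1804}{901}$ ($y = 2 - \frac{1}{3 \left(- \frac{7}{6} - 149\right)} = 2 - \frac{1}{3 \left(- \frac{901}{6}\right)} = 2 - - \frac{2}{901} = 2 + \frac{2}{901} = \frac{1804}{901} \approx 2.0022$)
$S{\left(g \right)} = g^{2}$
$\left(y + \left(7 + v{\left(6 \right)}\right) 3\right) S{\left(-11 \right)} = \left(\frac{1804}{901} + \left(7 + 3\right) 3\right) \left(-11\right)^{2} = \left(\frac{1804}{901} + 10 \cdot 3\right) 121 = \left(\frac{1804}{901} + 30\right) 121 = \frac{28834}{901} \cdot 121 = \frac{3488914}{901}$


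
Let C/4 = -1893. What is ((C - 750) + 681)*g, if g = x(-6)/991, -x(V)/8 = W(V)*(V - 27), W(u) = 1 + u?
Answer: 10086120/991 ≈ 10178.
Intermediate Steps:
x(V) = -8*(1 + V)*(-27 + V) (x(V) = -8*(1 + V)*(V - 27) = -8*(1 + V)*(-27 + V))
C = -7572 (C = 4*(-1893) = -7572)
g = -1320/991 (g = -8*(1 - 6)*(-27 - 6)/991 = -8*(-5)*(-33)*(1/991) = -1320*1/991 = -1320/991 ≈ -1.3320)
((C - 750) + 681)*g = ((-7572 - 750) + 681)*(-1320/991) = (-8322 + 681)*(-1320/991) = -7641*(-1320/991) = 10086120/991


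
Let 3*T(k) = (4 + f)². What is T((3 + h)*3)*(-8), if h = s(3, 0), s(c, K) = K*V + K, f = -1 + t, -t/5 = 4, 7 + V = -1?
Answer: -2312/3 ≈ -770.67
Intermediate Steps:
V = -8 (V = -7 - 1 = -8)
t = -20 (t = -5*4 = -20)
f = -21 (f = -1 - 20 = -21)
s(c, K) = -7*K (s(c, K) = K*(-8) + K = -8*K + K = -7*K)
h = 0 (h = -7*0 = 0)
T(k) = 289/3 (T(k) = (4 - 21)²/3 = (⅓)*(-17)² = (⅓)*289 = 289/3)
T((3 + h)*3)*(-8) = (289/3)*(-8) = -2312/3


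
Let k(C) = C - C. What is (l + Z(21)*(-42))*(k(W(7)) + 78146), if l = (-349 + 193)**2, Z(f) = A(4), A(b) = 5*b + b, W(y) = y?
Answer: 1822989888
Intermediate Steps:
A(b) = 6*b
Z(f) = 24 (Z(f) = 6*4 = 24)
k(C) = 0
l = 24336 (l = (-156)**2 = 24336)
(l + Z(21)*(-42))*(k(W(7)) + 78146) = (24336 + 24*(-42))*(0 + 78146) = (24336 - 1008)*78146 = 23328*78146 = 1822989888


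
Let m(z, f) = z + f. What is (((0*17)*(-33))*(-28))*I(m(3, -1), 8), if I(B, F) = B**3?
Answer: 0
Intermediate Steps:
m(z, f) = f + z
(((0*17)*(-33))*(-28))*I(m(3, -1), 8) = (((0*17)*(-33))*(-28))*(-1 + 3)**3 = ((0*(-33))*(-28))*2**3 = (0*(-28))*8 = 0*8 = 0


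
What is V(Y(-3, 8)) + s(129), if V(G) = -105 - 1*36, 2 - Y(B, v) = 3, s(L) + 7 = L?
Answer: -19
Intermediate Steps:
s(L) = -7 + L
Y(B, v) = -1 (Y(B, v) = 2 - 1*3 = 2 - 3 = -1)
V(G) = -141 (V(G) = -105 - 36 = -141)
V(Y(-3, 8)) + s(129) = -141 + (-7 + 129) = -141 + 122 = -19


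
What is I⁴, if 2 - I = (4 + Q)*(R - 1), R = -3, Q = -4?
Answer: 16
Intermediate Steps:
I = 2 (I = 2 - (4 - 4)*(-3 - 1) = 2 - 0*(-4) = 2 - 1*0 = 2 + 0 = 2)
I⁴ = 2⁴ = 16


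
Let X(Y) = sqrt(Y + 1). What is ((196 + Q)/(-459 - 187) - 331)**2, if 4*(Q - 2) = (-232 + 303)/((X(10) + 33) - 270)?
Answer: 577840403929785093933/5264392871250496 - 3413440186211*sqrt(11)/10528785742500992 ≈ 1.0976e+5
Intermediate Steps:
X(Y) = sqrt(1 + Y)
Q = 2 + 71/(4*(-237 + sqrt(11))) (Q = 2 + ((-232 + 303)/((sqrt(1 + 10) + 33) - 270))/4 = 2 + (71/((sqrt(11) + 33) - 270))/4 = 2 + (71/((33 + sqrt(11)) - 270))/4 = 2 + (71/(-237 + sqrt(11)))/4 = 2 + 71/(4*(-237 + sqrt(11))) ≈ 1.9240)
((196 + Q)/(-459 - 187) - 331)**2 = ((196 + (432437/224632 - 71*sqrt(11)/224632))/(-459 - 187) - 331)**2 = ((44460309/224632 - 71*sqrt(11)/224632)/(-646) - 331)**2 = ((44460309/224632 - 71*sqrt(11)/224632)*(-1/646) - 331)**2 = ((-44460309/145112272 + 71*sqrt(11)/145112272) - 331)**2 = (-48076622341/145112272 + 71*sqrt(11)/145112272)**2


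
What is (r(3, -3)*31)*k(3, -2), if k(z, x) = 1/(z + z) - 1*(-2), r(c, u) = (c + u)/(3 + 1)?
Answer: 0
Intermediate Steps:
r(c, u) = c/4 + u/4 (r(c, u) = (c + u)/4 = (c + u)*(1/4) = c/4 + u/4)
k(z, x) = 2 + 1/(2*z) (k(z, x) = 1/(2*z) + 2 = 2 + 1/(2*z))
(r(3, -3)*31)*k(3, -2) = (((1/4)*3 + (1/4)*(-3))*31)*(2 + (1/2)/3) = ((3/4 - 3/4)*31)*(2 + (1/2)*(1/3)) = (0*31)*(2 + 1/6) = 0*(13/6) = 0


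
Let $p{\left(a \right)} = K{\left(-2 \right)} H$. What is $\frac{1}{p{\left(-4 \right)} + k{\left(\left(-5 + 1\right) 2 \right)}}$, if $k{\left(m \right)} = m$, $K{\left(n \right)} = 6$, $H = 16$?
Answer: $\frac{1}{88} \approx 0.011364$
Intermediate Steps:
$p{\left(a \right)} = 96$ ($p{\left(a \right)} = 6 \cdot 16 = 96$)
$\frac{1}{p{\left(-4 \right)} + k{\left(\left(-5 + 1\right) 2 \right)}} = \frac{1}{96 + \left(-5 + 1\right) 2} = \frac{1}{96 - 8} = \frac{1}{88}$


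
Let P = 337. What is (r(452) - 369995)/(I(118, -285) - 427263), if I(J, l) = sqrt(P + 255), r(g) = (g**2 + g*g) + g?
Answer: -16691029095/182553670577 - 156260*sqrt(37)/182553670577 ≈ -0.091436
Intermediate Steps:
r(g) = g + 2*g**2 (r(g) = (g**2 + g**2) + g = 2*g**2 + g = g + 2*g**2)
I(J, l) = 4*sqrt(37) (I(J, l) = sqrt(337 + 255) = sqrt(592) = 4*sqrt(37))
(r(452) - 369995)/(I(118, -285) - 427263) = (452*(1 + 2*452) - 369995)/(4*sqrt(37) - 427263) = (452*(1 + 904) - 369995)/(-427263 + 4*sqrt(37)) = (452*905 - 369995)/(-427263 + 4*sqrt(37)) = (409060 - 369995)/(-427263 + 4*sqrt(37)) = 39065/(-427263 + 4*sqrt(37))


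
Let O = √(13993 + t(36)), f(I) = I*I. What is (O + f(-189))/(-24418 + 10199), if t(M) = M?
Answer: -35721/14219 - √14029/14219 ≈ -2.5205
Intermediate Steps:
f(I) = I²
O = √14029 (O = √(13993 + 36) = √14029 ≈ 118.44)
(O + f(-189))/(-24418 + 10199) = (√14029 + (-189)²)/(-24418 + 10199) = (√14029 + 35721)/(-14219) = (35721 + √14029)*(-1/14219) = -35721/14219 - √14029/14219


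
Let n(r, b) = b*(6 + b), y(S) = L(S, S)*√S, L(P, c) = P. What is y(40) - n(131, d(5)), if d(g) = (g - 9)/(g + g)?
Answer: 56/25 + 80*√10 ≈ 255.22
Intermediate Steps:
d(g) = (-9 + g)/(2*g) (d(g) = (-9 + g)/((2*g)) = (-9 + g)*(1/(2*g)) = (-9 + g)/(2*g))
y(S) = S^(3/2) (y(S) = S*√S = S^(3/2))
y(40) - n(131, d(5)) = 40^(3/2) - (½)*(-9 + 5)/5*(6 + (½)*(-9 + 5)/5) = 80*√10 - (½)*(⅕)*(-4)*(6 + (½)*(⅕)*(-4)) = 80*√10 - (-2)*(6 - ⅖)/5 = 80*√10 - (-2)*28/(5*5) = 80*√10 - 1*(-56/25) = 80*√10 + 56/25 = 56/25 + 80*√10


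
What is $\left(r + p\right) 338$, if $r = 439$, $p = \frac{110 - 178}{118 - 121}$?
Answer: $\frac{468130}{3} \approx 1.5604 \cdot 10^{5}$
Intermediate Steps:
$p = \frac{68}{3}$ ($p = - \frac{68}{-3} = \left(-68\right) \left(- \frac{1}{3}\right) = \frac{68}{3} \approx 22.667$)
$\left(r + p\right) 338 = \left(439 + \frac{68}{3}\right) 338 = \frac{1385}{3} \cdot 338 = \frac{468130}{3}$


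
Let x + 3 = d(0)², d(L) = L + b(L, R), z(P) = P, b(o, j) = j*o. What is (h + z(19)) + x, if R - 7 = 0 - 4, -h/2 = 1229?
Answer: -2442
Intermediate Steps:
h = -2458 (h = -2*1229 = -2458)
R = 3 (R = 7 + (0 - 4) = 7 - 4 = 3)
d(L) = 4*L (d(L) = L + 3*L = 4*L)
x = -3 (x = -3 + (4*0)² = -3 + 0² = -3 + 0 = -3)
(h + z(19)) + x = (-2458 + 19) - 3 = -2439 - 3 = -2442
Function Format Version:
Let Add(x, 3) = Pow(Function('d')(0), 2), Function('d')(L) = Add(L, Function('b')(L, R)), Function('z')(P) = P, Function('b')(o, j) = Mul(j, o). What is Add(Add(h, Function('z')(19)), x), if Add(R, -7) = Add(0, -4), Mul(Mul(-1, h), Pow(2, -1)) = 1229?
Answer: -2442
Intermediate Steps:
h = -2458 (h = Mul(-2, 1229) = -2458)
R = 3 (R = Add(7, Add(0, -4)) = Add(7, -4) = 3)
Function('d')(L) = Mul(4, L) (Function('d')(L) = Add(L, Mul(3, L)) = Mul(4, L))
x = -3 (x = Add(-3, Pow(Mul(4, 0), 2)) = Add(-3, Pow(0, 2)) = Add(-3, 0) = -3)
Add(Add(h, Function('z')(19)), x) = Add(Add(-2458, 19), -3) = Add(-2439, -3) = -2442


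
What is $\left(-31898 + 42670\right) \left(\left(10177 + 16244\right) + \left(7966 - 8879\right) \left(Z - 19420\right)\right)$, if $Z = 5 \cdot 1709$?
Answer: $107238448512$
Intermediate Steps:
$Z = 8545$
$\left(-31898 + 42670\right) \left(\left(10177 + 16244\right) + \left(7966 - 8879\right) \left(Z - 19420\right)\right) = \left(-31898 + 42670\right) \left(\left(10177 + 16244\right) + \left(7966 - 8879\right) \left(8545 - 19420\right)\right) = 10772 \left(26421 - -9928875\right) = 10772 \left(26421 + 9928875\right) = 10772 \cdot 9955296 = 107238448512$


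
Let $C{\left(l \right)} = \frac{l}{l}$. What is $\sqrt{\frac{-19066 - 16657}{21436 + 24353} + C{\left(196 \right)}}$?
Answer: $\frac{\sqrt{460912074}}{45789} \approx 0.46886$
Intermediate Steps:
$C{\left(l \right)} = 1$
$\sqrt{\frac{-19066 - 16657}{21436 + 24353} + C{\left(196 \right)}} = \sqrt{\frac{-19066 - 16657}{21436 + 24353} + 1} = \sqrt{- \frac{35723}{45789} + 1} = \sqrt{\frac{10066}{45789}} = \frac{\sqrt{460912074}}{45789}$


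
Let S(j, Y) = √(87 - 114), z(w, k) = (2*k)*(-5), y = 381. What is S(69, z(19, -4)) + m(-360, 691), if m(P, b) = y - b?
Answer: -310 + 3*I*√3 ≈ -310.0 + 5.1962*I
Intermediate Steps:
m(P, b) = 381 - b
z(w, k) = -10*k
S(j, Y) = 3*I*√3 (S(j, Y) = √(-27) = 3*I*√3)
S(69, z(19, -4)) + m(-360, 691) = 3*I*√3 + (381 - 1*691) = 3*I*√3 + (381 - 691) = 3*I*√3 - 310 = -310 + 3*I*√3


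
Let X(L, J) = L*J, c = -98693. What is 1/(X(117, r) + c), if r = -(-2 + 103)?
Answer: -1/110510 ≈ -9.0489e-6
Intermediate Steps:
r = -101 (r = -1*101 = -101)
X(L, J) = J*L
1/(X(117, r) + c) = 1/(-101*117 - 98693) = 1/(-11817 - 98693) = 1/(-110510) = -1/110510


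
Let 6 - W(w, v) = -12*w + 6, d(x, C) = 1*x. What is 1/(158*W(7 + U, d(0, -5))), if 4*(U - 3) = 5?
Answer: 1/21330 ≈ 4.6882e-5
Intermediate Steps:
U = 17/4 (U = 3 + (¼)*5 = 3 + 5/4 = 17/4 ≈ 4.2500)
d(x, C) = x
W(w, v) = 12*w (W(w, v) = 6 - (-12*w + 6) = 6 - (6 - 12*w) = 6 + (-6 + 12*w) = 12*w)
1/(158*W(7 + U, d(0, -5))) = 1/(158*(12*(7 + 17/4))) = 1/(158*(12*(45/4))) = 1/(158*135) = 1/21330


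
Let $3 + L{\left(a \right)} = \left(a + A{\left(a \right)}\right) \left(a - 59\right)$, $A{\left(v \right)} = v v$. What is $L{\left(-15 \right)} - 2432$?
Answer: $-17975$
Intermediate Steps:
$A{\left(v \right)} = v^{2}$
$L{\left(a \right)} = -3 + \left(-59 + a\right) \left(a + a^{2}\right)$ ($L{\left(a \right)} = -3 + \left(a + a^{2}\right) \left(a - 59\right) = -3 + \left(a + a^{2}\right) \left(-59 + a\right) = -3 + \left(-59 + a\right) \left(a + a^{2}\right)$)
$L{\left(-15 \right)} - 2432 = \left(-3 + \left(-15\right)^{3} - -885 - 58 \left(-15\right)^{2}\right) - 2432 = \left(-3 - 3375 + 885 - 13050\right) - 2432 = -15543 - 2432 = -17975$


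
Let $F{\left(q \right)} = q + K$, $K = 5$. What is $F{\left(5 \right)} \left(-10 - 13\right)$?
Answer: $-230$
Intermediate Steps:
$F{\left(q \right)} = 5 + q$ ($F{\left(q \right)} = q + 5 = 5 + q$)
$F{\left(5 \right)} \left(-10 - 13\right) = \left(5 + 5\right) \left(-10 - 13\right) = 10 \left(-23\right) = -230$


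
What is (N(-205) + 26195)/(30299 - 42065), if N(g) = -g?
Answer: -4400/1961 ≈ -2.2438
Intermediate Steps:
(N(-205) + 26195)/(30299 - 42065) = (-1*(-205) + 26195)/(30299 - 42065) = (205 + 26195)/(-11766) = 26400*(-1/11766) = -4400/1961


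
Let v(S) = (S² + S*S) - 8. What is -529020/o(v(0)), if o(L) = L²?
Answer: -132255/16 ≈ -8265.9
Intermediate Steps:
v(S) = -8 + 2*S² (v(S) = (S² + S²) - 8 = 2*S² - 8 = -8 + 2*S²)
-529020/o(v(0)) = -529020/(-8 + 2*0²)² = -529020/(-8 + 2*0)² = -529020/(-8 + 0)² = -529020/((-8)²) = -529020/64 = -529020*1/64 = -132255/16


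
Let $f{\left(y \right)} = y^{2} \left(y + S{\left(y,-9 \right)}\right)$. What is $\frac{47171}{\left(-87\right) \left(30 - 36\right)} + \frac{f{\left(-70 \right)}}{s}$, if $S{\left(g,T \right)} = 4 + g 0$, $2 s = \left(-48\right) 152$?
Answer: $\frac{7101971}{39672} \approx 179.02$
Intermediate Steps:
$s = -3648$ ($s = \frac{\left(-48\right) 152}{2} = \frac{1}{2} \left(-7296\right) = -3648$)
$S{\left(g,T \right)} = 4$ ($S{\left(g,T \right)} = 4 + 0 = 4$)
$f{\left(y \right)} = y^{2} \left(4 + y\right)$ ($f{\left(y \right)} = y^{2} \left(y + 4\right) = y^{2} \left(4 + y\right)$)
$\frac{47171}{\left(-87\right) \left(30 - 36\right)} + \frac{f{\left(-70 \right)}}{s} = \frac{47171}{\left(-87\right) \left(30 - 36\right)} + \frac{\left(-70\right)^{2} \left(4 - 70\right)}{-3648} = \frac{47171}{\left(-87\right) \left(-6\right)} + 4900 \left(-66\right) \left(- \frac{1}{3648}\right) = \frac{47171}{522} - - \frac{13475}{152} = 47171 \cdot \frac{1}{522} + \frac{13475}{152} = \frac{47171}{522} + \frac{13475}{152} = \frac{7101971}{39672}$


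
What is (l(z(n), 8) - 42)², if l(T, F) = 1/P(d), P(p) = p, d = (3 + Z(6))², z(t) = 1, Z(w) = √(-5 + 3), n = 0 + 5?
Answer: (41159*I + 147672*√2)/(23*I + 84*√2) ≈ 1759.1 + 5.8825*I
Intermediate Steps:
n = 5
Z(w) = I*√2 (Z(w) = √(-2) = I*√2)
d = (3 + I*√2)² ≈ 7.0 + 8.4853*I
l(T, F) = (3 + I*√2)⁻² (l(T, F) = 1/((3 + I*√2)²) = (3 + I*√2)⁻²)
(l(z(n), 8) - 42)² = ((3 + I*√2)⁻² - 42)² = (-42 + (3 + I*√2)⁻²)²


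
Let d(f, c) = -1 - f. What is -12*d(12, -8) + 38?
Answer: 194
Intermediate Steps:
-12*d(12, -8) + 38 = -12*(-1 - 1*12) + 38 = -12*(-1 - 12) + 38 = -12*(-13) + 38 = 156 + 38 = 194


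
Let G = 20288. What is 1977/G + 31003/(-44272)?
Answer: -33841445/56136896 ≈ -0.60284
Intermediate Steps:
1977/G + 31003/(-44272) = 1977/20288 + 31003/(-44272) = 1977*(1/20288) + 31003*(-1/44272) = 1977/20288 - 31003/44272 = -33841445/56136896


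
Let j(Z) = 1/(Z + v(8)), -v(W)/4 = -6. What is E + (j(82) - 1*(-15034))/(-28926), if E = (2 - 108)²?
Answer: 34449735211/3066156 ≈ 11235.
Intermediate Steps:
v(W) = 24 (v(W) = -4*(-6) = 24)
j(Z) = 1/(24 + Z) (j(Z) = 1/(Z + 24) = 1/(24 + Z))
E = 11236 (E = (-106)² = 11236)
E + (j(82) - 1*(-15034))/(-28926) = 11236 + (1/(24 + 82) - 1*(-15034))/(-28926) = 11236 + (1/106 + 15034)*(-1/28926) = 11236 + (1593605/106)*(-1/28926) = 11236 - 1593605/3066156 = 34449735211/3066156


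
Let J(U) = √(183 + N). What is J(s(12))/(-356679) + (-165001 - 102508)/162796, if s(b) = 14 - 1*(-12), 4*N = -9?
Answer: -267509/162796 - √723/713358 ≈ -1.6433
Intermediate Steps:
N = -9/4 (N = (¼)*(-9) = -9/4 ≈ -2.2500)
s(b) = 26 (s(b) = 14 + 12 = 26)
J(U) = √723/2 (J(U) = √(183 - 9/4) = √(723/4) = √723/2)
J(s(12))/(-356679) + (-165001 - 102508)/162796 = (√723/2)/(-356679) + (-165001 - 102508)/162796 = (√723/2)*(-1/356679) - 267509*1/162796 = -√723/713358 - 267509/162796 = -267509/162796 - √723/713358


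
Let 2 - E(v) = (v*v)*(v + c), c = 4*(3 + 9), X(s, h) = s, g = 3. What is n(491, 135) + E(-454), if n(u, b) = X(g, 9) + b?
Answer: 83683236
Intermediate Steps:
c = 48 (c = 4*12 = 48)
n(u, b) = 3 + b
E(v) = 2 - v**2*(48 + v) (E(v) = 2 - v*v*(v + 48) = 2 - v**2*(48 + v))
n(491, 135) + E(-454) = (3 + 135) + (2 - 1*(-454)**3 - 48*(-454)**2) = 138 + (2 - 1*(-93576664) - 48*206116) = 138 + (2 + 93576664 - 9893568) = 138 + 83683098 = 83683236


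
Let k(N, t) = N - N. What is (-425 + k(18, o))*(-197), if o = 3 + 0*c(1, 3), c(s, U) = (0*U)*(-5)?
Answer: 83725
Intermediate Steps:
c(s, U) = 0 (c(s, U) = 0*(-5) = 0)
o = 3 (o = 3 + 0*0 = 3 + 0 = 3)
k(N, t) = 0
(-425 + k(18, o))*(-197) = (-425 + 0)*(-197) = -425*(-197) = 83725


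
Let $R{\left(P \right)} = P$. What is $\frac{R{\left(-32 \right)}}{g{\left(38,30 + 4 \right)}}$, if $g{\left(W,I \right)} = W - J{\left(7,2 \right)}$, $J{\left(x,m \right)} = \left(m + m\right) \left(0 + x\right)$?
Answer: $- \frac{16}{5} \approx -3.2$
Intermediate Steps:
$J{\left(x,m \right)} = 2 m x$
$g{\left(W,I \right)} = -28 + W$ ($g{\left(W,I \right)} = W - 2 \cdot 2 \cdot 7 = W - 28 = -28 + W$)
$\frac{R{\left(-32 \right)}}{g{\left(38,30 + 4 \right)}} = - \frac{32}{-28 + 38} = - \frac{32}{10} = \left(-32\right) \frac{1}{10} = - \frac{16}{5}$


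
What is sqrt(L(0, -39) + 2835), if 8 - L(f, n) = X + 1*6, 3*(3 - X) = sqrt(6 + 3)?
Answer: 9*sqrt(35) ≈ 53.245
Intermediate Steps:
X = 2 (X = 3 - sqrt(6 + 3)/3 = 3 - sqrt(9)/3 = 3 - 1/3*3 = 3 - 1 = 2)
L(f, n) = 0 (L(f, n) = 8 - (2 + 1*6) = 8 - (2 + 6) = 8 - 1*8 = 8 - 8 = 0)
sqrt(L(0, -39) + 2835) = sqrt(0 + 2835) = sqrt(2835) = 9*sqrt(35)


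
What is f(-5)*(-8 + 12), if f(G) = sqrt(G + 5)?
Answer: 0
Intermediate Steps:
f(G) = sqrt(5 + G)
f(-5)*(-8 + 12) = sqrt(5 - 5)*(-8 + 12) = sqrt(0)*4 = 0*4 = 0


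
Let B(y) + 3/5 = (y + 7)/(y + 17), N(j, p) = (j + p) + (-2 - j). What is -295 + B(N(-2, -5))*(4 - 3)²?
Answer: -1478/5 ≈ -295.60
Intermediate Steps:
N(j, p) = -2 + p
B(y) = -⅗ + (7 + y)/(17 + y) (B(y) = -⅗ + (y + 7)/(y + 17) = -⅗ + (7 + y)/(17 + y))
-295 + B(N(-2, -5))*(4 - 3)² = -295 + (2*(-8 + (-2 - 5))/(5*(17 + (-2 - 5))))*(4 - 3)² = -295 + (2*(-8 - 7)/(5*(17 - 7)))*1² = -295 + ((⅖)*(-15)/10)*1 = -295 + ((⅖)*(⅒)*(-15))*1 = -295 - ⅗*1 = -295 - ⅗ = -1478/5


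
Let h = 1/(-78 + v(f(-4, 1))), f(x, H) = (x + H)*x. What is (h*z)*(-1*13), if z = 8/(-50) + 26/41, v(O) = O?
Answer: 1053/11275 ≈ 0.093392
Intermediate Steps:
f(x, H) = x*(H + x) (f(x, H) = (H + x)*x = x*(H + x))
z = 486/1025 (z = 8*(-1/50) + 26*(1/41) = -4/25 + 26/41 = 486/1025 ≈ 0.47415)
h = -1/66 (h = 1/(-78 - 4*(1 - 4)) = 1/(-78 - 4*(-3)) = 1/(-78 + 12) = 1/(-66) = -1/66 ≈ -0.015152)
(h*z)*(-1*13) = (-1/66*486/1025)*(-1*13) = -81/11275*(-13) = 1053/11275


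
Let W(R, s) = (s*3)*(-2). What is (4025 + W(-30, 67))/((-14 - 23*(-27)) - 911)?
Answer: -3623/304 ≈ -11.918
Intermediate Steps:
W(R, s) = -6*s (W(R, s) = (3*s)*(-2) = -6*s)
(4025 + W(-30, 67))/((-14 - 23*(-27)) - 911) = (4025 - 6*67)/((-14 - 23*(-27)) - 911) = (4025 - 402)/((-14 + 621) - 911) = 3623/(607 - 911) = 3623/(-304) = 3623*(-1/304) = -3623/304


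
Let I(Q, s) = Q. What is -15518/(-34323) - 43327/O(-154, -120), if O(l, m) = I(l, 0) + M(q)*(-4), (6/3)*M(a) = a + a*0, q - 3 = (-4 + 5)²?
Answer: 496542179/1853442 ≈ 267.90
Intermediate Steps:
q = 4 (q = 3 + (-4 + 5)² = 3 + 1² = 3 + 1 = 4)
M(a) = a/2 (M(a) = (a + a*0)/2 = (a + 0)/2 = a/2)
O(l, m) = -8 + l (O(l, m) = l + ((½)*4)*(-4) = l + 2*(-4) = l - 8 = -8 + l)
-15518/(-34323) - 43327/O(-154, -120) = -15518/(-34323) - 43327/(-8 - 154) = -15518*(-1/34323) - 43327/(-162) = 15518/34323 - 43327*(-1/162) = 15518/34323 + 43327/162 = 496542179/1853442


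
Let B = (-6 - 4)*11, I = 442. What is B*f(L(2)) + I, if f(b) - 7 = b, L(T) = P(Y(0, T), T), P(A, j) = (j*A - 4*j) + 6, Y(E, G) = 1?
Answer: -328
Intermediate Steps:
P(A, j) = 6 - 4*j + A*j (P(A, j) = (A*j - 4*j) + 6 = (-4*j + A*j) + 6 = 6 - 4*j + A*j)
L(T) = 6 - 3*T (L(T) = 6 - 4*T + 1*T = 6 - 4*T + T = 6 - 3*T)
f(b) = 7 + b
B = -110 (B = -10*11 = -110)
B*f(L(2)) + I = -110*(7 + (6 - 3*2)) + 442 = -110*(7 + (6 - 6)) + 442 = -110*(7 + 0) + 442 = -110*7 + 442 = -770 + 442 = -328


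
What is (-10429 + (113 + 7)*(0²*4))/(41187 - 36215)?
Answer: -10429/4972 ≈ -2.0975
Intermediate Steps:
(-10429 + (113 + 7)*(0²*4))/(41187 - 36215) = (-10429 + 120*(0*4))/4972 = (-10429 + 120*0)*(1/4972) = (-10429 + 0)*(1/4972) = -10429*1/4972 = -10429/4972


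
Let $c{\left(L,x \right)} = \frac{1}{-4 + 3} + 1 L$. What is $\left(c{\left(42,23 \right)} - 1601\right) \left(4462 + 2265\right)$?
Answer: $-10494120$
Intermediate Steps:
$c{\left(L,x \right)} = -1 + L$ ($c{\left(L,x \right)} = \frac{1}{-1} + L = -1 + L$)
$\left(c{\left(42,23 \right)} - 1601\right) \left(4462 + 2265\right) = \left(\left(-1 + 42\right) - 1601\right) \left(4462 + 2265\right) = \left(41 - 1601\right) 6727 = \left(-1560\right) 6727 = -10494120$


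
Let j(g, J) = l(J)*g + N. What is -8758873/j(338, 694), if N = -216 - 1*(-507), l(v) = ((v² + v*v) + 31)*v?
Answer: -8758873/225963911607 ≈ -3.8762e-5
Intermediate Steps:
l(v) = v*(31 + 2*v²) (l(v) = ((v² + v²) + 31)*v = (2*v² + 31)*v = (31 + 2*v²)*v = v*(31 + 2*v²))
N = 291 (N = -216 + 507 = 291)
j(g, J) = 291 + J*g*(31 + 2*J²) (j(g, J) = (J*(31 + 2*J²))*g + 291 = J*g*(31 + 2*J²) + 291 = 291 + J*g*(31 + 2*J²))
-8758873/j(338, 694) = -8758873/(291 + 694*338*(31 + 2*694²)) = -8758873/(291 + 694*338*(31 + 2*481636)) = -8758873/(291 + 694*338*(31 + 963272)) = -8758873/(291 + 694*338*963303) = -8758873/(291 + 225963911316) = -8758873/225963911607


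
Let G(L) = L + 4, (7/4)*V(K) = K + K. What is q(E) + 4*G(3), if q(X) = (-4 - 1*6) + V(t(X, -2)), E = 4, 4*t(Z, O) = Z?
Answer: 134/7 ≈ 19.143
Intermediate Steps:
t(Z, O) = Z/4
V(K) = 8*K/7 (V(K) = 4*(K + K)/7 = 4*(2*K)/7 = 8*K/7)
G(L) = 4 + L
q(X) = -10 + 2*X/7 (q(X) = (-4 - 1*6) + 8*(X/4)/7 = (-4 - 6) + 2*X/7 = -10 + 2*X/7)
q(E) + 4*G(3) = (-10 + (2/7)*4) + 4*(4 + 3) = (-10 + 8/7) + 4*7 = -62/7 + 28 = 134/7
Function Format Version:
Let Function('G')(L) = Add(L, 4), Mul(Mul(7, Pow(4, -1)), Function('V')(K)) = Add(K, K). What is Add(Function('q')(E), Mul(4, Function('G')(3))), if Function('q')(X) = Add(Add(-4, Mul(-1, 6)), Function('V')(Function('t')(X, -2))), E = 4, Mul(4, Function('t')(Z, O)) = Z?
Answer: Rational(134, 7) ≈ 19.143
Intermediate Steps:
Function('t')(Z, O) = Mul(Rational(1, 4), Z)
Function('V')(K) = Mul(Rational(8, 7), K) (Function('V')(K) = Mul(Rational(4, 7), Add(K, K)) = Mul(Rational(4, 7), Mul(2, K)) = Mul(Rational(8, 7), K))
Function('G')(L) = Add(4, L)
Function('q')(X) = Add(-10, Mul(Rational(2, 7), X)) (Function('q')(X) = Add(Add(-4, Mul(-1, 6)), Mul(Rational(8, 7), Mul(Rational(1, 4), X))) = Add(Add(-4, -6), Mul(Rational(2, 7), X)) = Add(-10, Mul(Rational(2, 7), X)))
Add(Function('q')(E), Mul(4, Function('G')(3))) = Add(Add(-10, Mul(Rational(2, 7), 4)), Mul(4, Add(4, 3))) = Add(Add(-10, Rational(8, 7)), Mul(4, 7)) = Add(Rational(-62, 7), 28) = Rational(134, 7)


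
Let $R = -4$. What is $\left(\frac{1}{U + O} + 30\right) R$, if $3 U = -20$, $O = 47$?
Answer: $- \frac{14532}{121} \approx -120.1$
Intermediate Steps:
$U = - \frac{20}{3}$ ($U = \frac{1}{3} \left(-20\right) = - \frac{20}{3} \approx -6.6667$)
$\left(\frac{1}{U + O} + 30\right) R = \left(\frac{1}{- \frac{20}{3} + 47} + 30\right) \left(-4\right) = \left(\frac{1}{\frac{121}{3}} + 30\right) \left(-4\right) = \left(\frac{3}{121} + 30\right) \left(-4\right) = \frac{3633}{121} \left(-4\right) = - \frac{14532}{121}$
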